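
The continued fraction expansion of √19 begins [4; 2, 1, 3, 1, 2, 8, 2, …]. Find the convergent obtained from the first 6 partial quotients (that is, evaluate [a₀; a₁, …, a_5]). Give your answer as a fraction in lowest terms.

170/39

a_0 = 4: 4/1
a_1 = 2: 9/2
a_2 = 1: 13/3
a_3 = 3: 48/11
a_4 = 1: 61/14
a_5 = 2: 170/39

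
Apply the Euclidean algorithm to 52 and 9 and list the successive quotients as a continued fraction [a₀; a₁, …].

Apply division with remainder until the remainder is 0:
52 ÷ 9 → quotient 5, remainder 7
9 ÷ 7 → quotient 1, remainder 2
7 ÷ 2 → quotient 3, remainder 1
2 ÷ 1 → quotient 2, remainder 0

[5; 1, 3, 2]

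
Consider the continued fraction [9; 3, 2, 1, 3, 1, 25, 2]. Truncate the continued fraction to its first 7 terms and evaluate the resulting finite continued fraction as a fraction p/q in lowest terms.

Use the convergent recurrence hₖ = aₖ·hₖ₋₁ + hₖ₋₂ (and likewise for the denominators kₖ):
a_0 = 9: 9/1
a_1 = 3: 28/3
a_2 = 2: 65/7
a_3 = 1: 93/10
a_4 = 3: 344/37
a_5 = 1: 437/47
a_6 = 25: 11269/1212

11269/1212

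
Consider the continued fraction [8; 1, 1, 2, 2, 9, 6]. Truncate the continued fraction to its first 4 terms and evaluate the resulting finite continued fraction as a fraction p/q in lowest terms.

43/5

Start with 2.
1 + 1/(2/1) = 1 + 1/2 = 3/2
1 + 1/(3/2) = 1 + 2/3 = 5/3
8 + 1/(5/3) = 8 + 3/5 = 43/5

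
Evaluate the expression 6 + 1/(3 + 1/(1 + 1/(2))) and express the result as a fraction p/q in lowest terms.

Collapse the nested fraction from the inside out:
Start with 2.
1 + 1/(2/1) = 1 + 1/2 = 3/2
3 + 1/(3/2) = 3 + 2/3 = 11/3
6 + 1/(11/3) = 6 + 3/11 = 69/11

69/11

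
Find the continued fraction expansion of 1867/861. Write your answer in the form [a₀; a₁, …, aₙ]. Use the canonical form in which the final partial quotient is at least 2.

Run the Euclidean algorithm, recording each quotient:
⌊1867/861⌋ = 2, remainder 145
⌊861/145⌋ = 5, remainder 136
⌊145/136⌋ = 1, remainder 9
⌊136/9⌋ = 15, remainder 1
⌊9/1⌋ = 9, remainder 0

[2; 5, 1, 15, 9]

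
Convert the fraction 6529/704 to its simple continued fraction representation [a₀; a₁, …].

6529 = 9·704 + 193, so a_0 = 9
704 = 3·193 + 125, so a_1 = 3
193 = 1·125 + 68, so a_2 = 1
125 = 1·68 + 57, so a_3 = 1
68 = 1·57 + 11, so a_4 = 1
57 = 5·11 + 2, so a_5 = 5
11 = 5·2 + 1, so a_6 = 5
2 = 2·1 + 0, so a_7 = 2

[9; 3, 1, 1, 1, 5, 5, 2]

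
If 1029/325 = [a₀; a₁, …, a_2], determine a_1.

Run the Euclidean algorithm, recording each quotient:
1029 = 3·325 + 54, so a_0 = 3
325 = 6·54 + 1, so a_1 = 6

6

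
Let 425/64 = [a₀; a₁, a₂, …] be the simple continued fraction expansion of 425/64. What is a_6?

1

425 = 6·64 + 41, so a_0 = 6
64 = 1·41 + 23, so a_1 = 1
41 = 1·23 + 18, so a_2 = 1
23 = 1·18 + 5, so a_3 = 1
18 = 3·5 + 3, so a_4 = 3
5 = 1·3 + 2, so a_5 = 1
3 = 1·2 + 1, so a_6 = 1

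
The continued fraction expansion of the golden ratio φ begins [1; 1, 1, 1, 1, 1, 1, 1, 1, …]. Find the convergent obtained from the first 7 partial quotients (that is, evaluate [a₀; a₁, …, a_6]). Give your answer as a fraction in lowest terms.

21/13

Start with 1.
1 + 1/(1/1) = 1 + 1/1 = 2/1
1 + 1/(2/1) = 1 + 1/2 = 3/2
1 + 1/(3/2) = 1 + 2/3 = 5/3
1 + 1/(5/3) = 1 + 3/5 = 8/5
1 + 1/(8/5) = 1 + 5/8 = 13/8
1 + 1/(13/8) = 1 + 8/13 = 21/13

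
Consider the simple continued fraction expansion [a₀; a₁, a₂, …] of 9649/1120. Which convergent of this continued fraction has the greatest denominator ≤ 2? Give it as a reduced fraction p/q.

a_0 = 8: 8/1  (≤ bound)
a_1 = 1: 9/1  (≤ bound)
a_2 = 1: 17/2  (≤ bound)
a_3 = 1: 26/3  (> 2, stop)

17/2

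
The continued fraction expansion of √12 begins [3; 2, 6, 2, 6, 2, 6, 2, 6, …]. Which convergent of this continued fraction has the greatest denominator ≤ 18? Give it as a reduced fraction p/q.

45/13

List convergents until the denominator exceeds the bound:
a_0 = 3: 3/1  (≤ bound)
a_1 = 2: 7/2  (≤ bound)
a_2 = 6: 45/13  (≤ bound)
a_3 = 2: 97/28  (> 18, stop)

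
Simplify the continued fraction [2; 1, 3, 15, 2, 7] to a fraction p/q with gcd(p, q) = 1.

2597/943

a_0 = 2: 2/1
a_1 = 1: 3/1
a_2 = 3: 11/4
a_3 = 15: 168/61
a_4 = 2: 347/126
a_5 = 7: 2597/943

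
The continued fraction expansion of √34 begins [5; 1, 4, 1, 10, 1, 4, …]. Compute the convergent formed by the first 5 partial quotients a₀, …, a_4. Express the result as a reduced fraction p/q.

379/65

Start with 10.
1 + 1/(10/1) = 1 + 1/10 = 11/10
4 + 1/(11/10) = 4 + 10/11 = 54/11
1 + 1/(54/11) = 1 + 11/54 = 65/54
5 + 1/(65/54) = 5 + 54/65 = 379/65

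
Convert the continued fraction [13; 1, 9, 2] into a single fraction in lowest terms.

292/21

Compute successive convergents:
a_0 = 13: 13/1
a_1 = 1: 14/1
a_2 = 9: 139/10
a_3 = 2: 292/21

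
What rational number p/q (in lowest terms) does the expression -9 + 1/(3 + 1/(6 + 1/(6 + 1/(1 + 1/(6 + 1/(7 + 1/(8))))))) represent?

a_0 = -9: -9/1
a_1 = 3: -26/3
a_2 = 6: -165/19
a_3 = 6: -1016/117
a_4 = 1: -1181/136
a_5 = 6: -8102/933
a_6 = 7: -57895/6667
a_7 = 8: -471262/54269

-471262/54269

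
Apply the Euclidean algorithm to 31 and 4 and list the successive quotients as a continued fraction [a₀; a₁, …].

[7; 1, 3]

Apply division with remainder until the remainder is 0:
⌊31/4⌋ = 7, remainder 3
⌊4/3⌋ = 1, remainder 1
⌊3/1⌋ = 3, remainder 0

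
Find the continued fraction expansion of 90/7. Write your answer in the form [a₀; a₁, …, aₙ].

[12; 1, 6]

90 = 12·7 + 6, so a_0 = 12
7 = 1·6 + 1, so a_1 = 1
6 = 6·1 + 0, so a_2 = 6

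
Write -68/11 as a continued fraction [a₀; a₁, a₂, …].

-68 = -7·11 + 9, so a_0 = -7
11 = 1·9 + 2, so a_1 = 1
9 = 4·2 + 1, so a_2 = 4
2 = 2·1 + 0, so a_3 = 2

[-7; 1, 4, 2]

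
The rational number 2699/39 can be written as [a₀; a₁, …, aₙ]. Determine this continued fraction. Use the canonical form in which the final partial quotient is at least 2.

[69; 4, 1, 7]

Repeatedly divide and take the remainder:
2699 ÷ 39 → quotient 69, remainder 8
39 ÷ 8 → quotient 4, remainder 7
8 ÷ 7 → quotient 1, remainder 1
7 ÷ 1 → quotient 7, remainder 0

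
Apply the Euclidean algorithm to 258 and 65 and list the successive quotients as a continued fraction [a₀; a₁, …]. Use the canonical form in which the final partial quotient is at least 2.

[3; 1, 31, 2]

258 ÷ 65 → quotient 3, remainder 63
65 ÷ 63 → quotient 1, remainder 2
63 ÷ 2 → quotient 31, remainder 1
2 ÷ 1 → quotient 2, remainder 0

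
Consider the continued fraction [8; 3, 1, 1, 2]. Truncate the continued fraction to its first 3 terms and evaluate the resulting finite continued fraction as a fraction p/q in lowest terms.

Start with 1.
3 + 1/(1/1) = 3 + 1/1 = 4/1
8 + 1/(4/1) = 8 + 1/4 = 33/4

33/4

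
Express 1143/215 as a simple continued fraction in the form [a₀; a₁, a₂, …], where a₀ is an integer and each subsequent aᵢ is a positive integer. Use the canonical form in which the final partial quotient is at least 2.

[5; 3, 6, 5, 2]

⌊1143/215⌋ = 5, remainder 68
⌊215/68⌋ = 3, remainder 11
⌊68/11⌋ = 6, remainder 2
⌊11/2⌋ = 5, remainder 1
⌊2/1⌋ = 2, remainder 0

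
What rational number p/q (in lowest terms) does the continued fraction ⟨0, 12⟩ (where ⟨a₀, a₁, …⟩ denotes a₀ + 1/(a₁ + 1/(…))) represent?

Start with 12.
0 + 1/(12/1) = 0 + 1/12 = 1/12

1/12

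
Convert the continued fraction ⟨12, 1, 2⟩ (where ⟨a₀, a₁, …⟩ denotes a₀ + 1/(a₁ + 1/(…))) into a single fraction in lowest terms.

38/3

Compute successive convergents:
a_0 = 12: 12/1
a_1 = 1: 13/1
a_2 = 2: 38/3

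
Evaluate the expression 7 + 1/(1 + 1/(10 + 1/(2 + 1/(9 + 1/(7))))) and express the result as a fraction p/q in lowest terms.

Start with 7.
9 + 1/(7/1) = 9 + 1/7 = 64/7
2 + 1/(64/7) = 2 + 7/64 = 135/64
10 + 1/(135/64) = 10 + 64/135 = 1414/135
1 + 1/(1414/135) = 1 + 135/1414 = 1549/1414
7 + 1/(1549/1414) = 7 + 1414/1549 = 12257/1549

12257/1549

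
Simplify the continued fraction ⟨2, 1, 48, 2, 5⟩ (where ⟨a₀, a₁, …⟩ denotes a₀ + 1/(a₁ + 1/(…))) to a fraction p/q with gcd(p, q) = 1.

1621/544

Collapse the nested fraction from the inside out:
Start with 5.
2 + 1/(5/1) = 2 + 1/5 = 11/5
48 + 1/(11/5) = 48 + 5/11 = 533/11
1 + 1/(533/11) = 1 + 11/533 = 544/533
2 + 1/(544/533) = 2 + 533/544 = 1621/544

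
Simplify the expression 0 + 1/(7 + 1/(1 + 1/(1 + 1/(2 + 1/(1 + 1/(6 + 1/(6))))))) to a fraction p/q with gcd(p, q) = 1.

289/2189

Compute successive convergents:
a_0 = 0: 0/1
a_1 = 7: 1/7
a_2 = 1: 1/8
a_3 = 1: 2/15
a_4 = 2: 5/38
a_5 = 1: 7/53
a_6 = 6: 47/356
a_7 = 6: 289/2189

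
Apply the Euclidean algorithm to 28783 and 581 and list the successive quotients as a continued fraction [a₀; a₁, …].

[49; 1, 1, 5, 1, 2, 7, 2]

28783 = 49·581 + 314, so a_0 = 49
581 = 1·314 + 267, so a_1 = 1
314 = 1·267 + 47, so a_2 = 1
267 = 5·47 + 32, so a_3 = 5
47 = 1·32 + 15, so a_4 = 1
32 = 2·15 + 2, so a_5 = 2
15 = 7·2 + 1, so a_6 = 7
2 = 2·1 + 0, so a_7 = 2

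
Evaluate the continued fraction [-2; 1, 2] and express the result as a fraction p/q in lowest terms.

Compute successive convergents:
a_0 = -2: -2/1
a_1 = 1: -1/1
a_2 = 2: -4/3

-4/3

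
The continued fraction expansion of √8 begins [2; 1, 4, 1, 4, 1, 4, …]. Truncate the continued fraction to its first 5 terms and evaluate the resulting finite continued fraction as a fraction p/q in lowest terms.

82/29

Work from the innermost term outward:
Start with 4.
1 + 1/(4/1) = 1 + 1/4 = 5/4
4 + 1/(5/4) = 4 + 4/5 = 24/5
1 + 1/(24/5) = 1 + 5/24 = 29/24
2 + 1/(29/24) = 2 + 24/29 = 82/29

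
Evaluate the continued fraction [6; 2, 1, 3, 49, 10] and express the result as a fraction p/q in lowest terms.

34560/5431

Use the convergent recurrence hₖ = aₖ·hₖ₋₁ + hₖ₋₂ (and likewise for the denominators kₖ):
a_0 = 6: 6/1
a_1 = 2: 13/2
a_2 = 1: 19/3
a_3 = 3: 70/11
a_4 = 49: 3449/542
a_5 = 10: 34560/5431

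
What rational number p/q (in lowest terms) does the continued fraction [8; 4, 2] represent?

Start with 2.
4 + 1/(2/1) = 4 + 1/2 = 9/2
8 + 1/(9/2) = 8 + 2/9 = 74/9

74/9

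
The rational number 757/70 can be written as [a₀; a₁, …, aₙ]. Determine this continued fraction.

⌊757/70⌋ = 10, remainder 57
⌊70/57⌋ = 1, remainder 13
⌊57/13⌋ = 4, remainder 5
⌊13/5⌋ = 2, remainder 3
⌊5/3⌋ = 1, remainder 2
⌊3/2⌋ = 1, remainder 1
⌊2/1⌋ = 2, remainder 0

[10; 1, 4, 2, 1, 1, 2]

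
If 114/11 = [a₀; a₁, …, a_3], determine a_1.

2

⌊114/11⌋ = 10, remainder 4
⌊11/4⌋ = 2, remainder 3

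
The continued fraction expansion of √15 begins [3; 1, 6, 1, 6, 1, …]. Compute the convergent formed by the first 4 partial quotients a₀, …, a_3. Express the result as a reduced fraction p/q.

31/8

Start with 1.
6 + 1/(1/1) = 6 + 1/1 = 7/1
1 + 1/(7/1) = 1 + 1/7 = 8/7
3 + 1/(8/7) = 3 + 7/8 = 31/8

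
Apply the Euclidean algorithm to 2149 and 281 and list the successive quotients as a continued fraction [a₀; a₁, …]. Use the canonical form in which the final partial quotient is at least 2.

[7; 1, 1, 1, 5, 5, 3]

Run the Euclidean algorithm, recording each quotient:
2149 = 7·281 + 182, so a_0 = 7
281 = 1·182 + 99, so a_1 = 1
182 = 1·99 + 83, so a_2 = 1
99 = 1·83 + 16, so a_3 = 1
83 = 5·16 + 3, so a_4 = 5
16 = 5·3 + 1, so a_5 = 5
3 = 3·1 + 0, so a_6 = 3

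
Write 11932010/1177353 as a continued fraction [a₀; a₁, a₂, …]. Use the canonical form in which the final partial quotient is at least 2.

[10; 7, 2, 3, 44, 51, 10]

11932010 ÷ 1177353 → quotient 10, remainder 158480
1177353 ÷ 158480 → quotient 7, remainder 67993
158480 ÷ 67993 → quotient 2, remainder 22494
67993 ÷ 22494 → quotient 3, remainder 511
22494 ÷ 511 → quotient 44, remainder 10
511 ÷ 10 → quotient 51, remainder 1
10 ÷ 1 → quotient 10, remainder 0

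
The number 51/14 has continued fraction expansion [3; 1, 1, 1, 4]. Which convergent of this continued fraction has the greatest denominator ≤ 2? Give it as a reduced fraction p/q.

7/2

List convergents until the denominator exceeds the bound:
a_0 = 3: 3/1  (≤ bound)
a_1 = 1: 4/1  (≤ bound)
a_2 = 1: 7/2  (≤ bound)
a_3 = 1: 11/3  (> 2, stop)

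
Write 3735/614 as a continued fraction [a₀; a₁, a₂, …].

[6; 12, 25, 2]

3735 ÷ 614 → quotient 6, remainder 51
614 ÷ 51 → quotient 12, remainder 2
51 ÷ 2 → quotient 25, remainder 1
2 ÷ 1 → quotient 2, remainder 0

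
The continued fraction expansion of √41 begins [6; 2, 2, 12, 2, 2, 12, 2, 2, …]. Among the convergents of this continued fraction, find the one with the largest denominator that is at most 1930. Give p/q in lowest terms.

2049/320

List convergents until the denominator exceeds the bound:
a_0 = 6: 6/1  (≤ bound)
a_1 = 2: 13/2  (≤ bound)
a_2 = 2: 32/5  (≤ bound)
a_3 = 12: 397/62  (≤ bound)
a_4 = 2: 826/129  (≤ bound)
a_5 = 2: 2049/320  (≤ bound)
a_6 = 12: 25414/3969  (> 1930, stop)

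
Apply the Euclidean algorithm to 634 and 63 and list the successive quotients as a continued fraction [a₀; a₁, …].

[10; 15, 1, 3]

634 = 10·63 + 4, so a_0 = 10
63 = 15·4 + 3, so a_1 = 15
4 = 1·3 + 1, so a_2 = 1
3 = 3·1 + 0, so a_3 = 3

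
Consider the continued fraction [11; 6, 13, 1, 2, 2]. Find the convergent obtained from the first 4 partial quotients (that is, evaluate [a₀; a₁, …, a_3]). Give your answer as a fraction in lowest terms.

949/85

Start with 1.
13 + 1/(1/1) = 13 + 1/1 = 14/1
6 + 1/(14/1) = 6 + 1/14 = 85/14
11 + 1/(85/14) = 11 + 14/85 = 949/85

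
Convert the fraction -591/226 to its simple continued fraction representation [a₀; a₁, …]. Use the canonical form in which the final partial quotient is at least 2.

-591 ÷ 226 → quotient -3, remainder 87
226 ÷ 87 → quotient 2, remainder 52
87 ÷ 52 → quotient 1, remainder 35
52 ÷ 35 → quotient 1, remainder 17
35 ÷ 17 → quotient 2, remainder 1
17 ÷ 1 → quotient 17, remainder 0

[-3; 2, 1, 1, 2, 17]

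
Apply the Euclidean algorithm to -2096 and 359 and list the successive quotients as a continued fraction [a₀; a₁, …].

[-6; 6, 5, 3, 1, 2]

Repeatedly divide and take the remainder:
-2096 ÷ 359 → quotient -6, remainder 58
359 ÷ 58 → quotient 6, remainder 11
58 ÷ 11 → quotient 5, remainder 3
11 ÷ 3 → quotient 3, remainder 2
3 ÷ 2 → quotient 1, remainder 1
2 ÷ 1 → quotient 2, remainder 0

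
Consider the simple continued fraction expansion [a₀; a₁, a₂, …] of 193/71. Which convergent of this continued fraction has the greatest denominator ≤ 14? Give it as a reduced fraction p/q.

19/7

List convergents until the denominator exceeds the bound:
a_0 = 2: 2/1  (≤ bound)
a_1 = 1: 3/1  (≤ bound)
a_2 = 2: 8/3  (≤ bound)
a_3 = 1: 11/4  (≤ bound)
a_4 = 1: 19/7  (≤ bound)
a_5 = 4: 87/32  (> 14, stop)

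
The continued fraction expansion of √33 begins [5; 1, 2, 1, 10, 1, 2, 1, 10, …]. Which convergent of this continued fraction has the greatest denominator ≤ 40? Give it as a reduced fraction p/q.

a_0 = 5: 5/1  (≤ bound)
a_1 = 1: 6/1  (≤ bound)
a_2 = 2: 17/3  (≤ bound)
a_3 = 1: 23/4  (≤ bound)
a_4 = 10: 247/43  (> 40, stop)

23/4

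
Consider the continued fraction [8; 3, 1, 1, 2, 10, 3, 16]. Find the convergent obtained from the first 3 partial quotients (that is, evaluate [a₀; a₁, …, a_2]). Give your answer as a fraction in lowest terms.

Use the convergent recurrence hₖ = aₖ·hₖ₋₁ + hₖ₋₂ (and likewise for the denominators kₖ):
a_0 = 8: 8/1
a_1 = 3: 25/3
a_2 = 1: 33/4

33/4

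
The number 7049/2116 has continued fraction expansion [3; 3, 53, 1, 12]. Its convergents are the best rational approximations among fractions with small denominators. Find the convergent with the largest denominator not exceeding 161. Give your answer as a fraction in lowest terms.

533/160

List convergents until the denominator exceeds the bound:
a_0 = 3: 3/1  (≤ bound)
a_1 = 3: 10/3  (≤ bound)
a_2 = 53: 533/160  (≤ bound)
a_3 = 1: 543/163  (> 161, stop)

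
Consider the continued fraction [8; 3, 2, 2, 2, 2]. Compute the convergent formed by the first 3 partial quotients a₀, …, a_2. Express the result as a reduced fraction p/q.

58/7

a_0 = 8: 8/1
a_1 = 3: 25/3
a_2 = 2: 58/7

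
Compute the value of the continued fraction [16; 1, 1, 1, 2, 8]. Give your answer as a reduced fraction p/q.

1114/67

Use the convergent recurrence hₖ = aₖ·hₖ₋₁ + hₖ₋₂ (and likewise for the denominators kₖ):
a_0 = 16: 16/1
a_1 = 1: 17/1
a_2 = 1: 33/2
a_3 = 1: 50/3
a_4 = 2: 133/8
a_5 = 8: 1114/67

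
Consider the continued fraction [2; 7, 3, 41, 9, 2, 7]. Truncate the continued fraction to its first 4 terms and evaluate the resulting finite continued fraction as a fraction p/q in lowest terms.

Start with 41.
3 + 1/(41/1) = 3 + 1/41 = 124/41
7 + 1/(124/41) = 7 + 41/124 = 909/124
2 + 1/(909/124) = 2 + 124/909 = 1942/909

1942/909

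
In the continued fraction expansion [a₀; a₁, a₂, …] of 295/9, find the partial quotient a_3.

Run the Euclidean algorithm, recording each quotient:
⌊295/9⌋ = 32, remainder 7
⌊9/7⌋ = 1, remainder 2
⌊7/2⌋ = 3, remainder 1
⌊2/1⌋ = 2, remainder 0

2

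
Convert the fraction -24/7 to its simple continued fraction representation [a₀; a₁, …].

⌊-24/7⌋ = -4, remainder 4
⌊7/4⌋ = 1, remainder 3
⌊4/3⌋ = 1, remainder 1
⌊3/1⌋ = 3, remainder 0

[-4; 1, 1, 3]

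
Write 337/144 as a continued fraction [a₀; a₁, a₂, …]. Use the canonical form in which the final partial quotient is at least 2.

[2; 2, 1, 15, 3]

Run the Euclidean algorithm, recording each quotient:
337 = 2·144 + 49, so a_0 = 2
144 = 2·49 + 46, so a_1 = 2
49 = 1·46 + 3, so a_2 = 1
46 = 15·3 + 1, so a_3 = 15
3 = 3·1 + 0, so a_4 = 3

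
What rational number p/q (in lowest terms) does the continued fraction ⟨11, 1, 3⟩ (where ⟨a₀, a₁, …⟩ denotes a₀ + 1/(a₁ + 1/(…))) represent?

Start with 3.
1 + 1/(3/1) = 1 + 1/3 = 4/3
11 + 1/(4/3) = 11 + 3/4 = 47/4

47/4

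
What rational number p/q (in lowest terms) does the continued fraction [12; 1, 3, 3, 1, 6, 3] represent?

4621/362

Build up convergents one term at a time:
a_0 = 12: 12/1
a_1 = 1: 13/1
a_2 = 3: 51/4
a_3 = 3: 166/13
a_4 = 1: 217/17
a_5 = 6: 1468/115
a_6 = 3: 4621/362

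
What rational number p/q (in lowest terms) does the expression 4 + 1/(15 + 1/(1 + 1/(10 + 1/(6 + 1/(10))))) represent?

Use the convergent recurrence hₖ = aₖ·hₖ₋₁ + hₖ₋₂ (and likewise for the denominators kₖ):
a_0 = 4: 4/1
a_1 = 15: 61/15
a_2 = 1: 65/16
a_3 = 10: 711/175
a_4 = 6: 4331/1066
a_5 = 10: 44021/10835

44021/10835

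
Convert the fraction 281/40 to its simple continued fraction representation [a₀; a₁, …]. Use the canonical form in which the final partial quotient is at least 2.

Repeatedly divide and take the remainder:
281 = 7·40 + 1, so a_0 = 7
40 = 40·1 + 0, so a_1 = 40

[7; 40]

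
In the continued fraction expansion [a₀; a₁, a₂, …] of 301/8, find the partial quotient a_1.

1

Repeatedly divide and take the remainder:
301 ÷ 8 → quotient 37, remainder 5
8 ÷ 5 → quotient 1, remainder 3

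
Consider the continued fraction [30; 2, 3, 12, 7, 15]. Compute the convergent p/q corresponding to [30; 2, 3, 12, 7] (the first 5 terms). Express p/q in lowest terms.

a_0 = 30: 30/1
a_1 = 2: 61/2
a_2 = 3: 213/7
a_3 = 12: 2617/86
a_4 = 7: 18532/609

18532/609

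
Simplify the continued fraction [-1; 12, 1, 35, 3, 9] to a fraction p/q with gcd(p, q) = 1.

-12176/13193

Build up convergents one term at a time:
a_0 = -1: -1/1
a_1 = 12: -11/12
a_2 = 1: -12/13
a_3 = 35: -431/467
a_4 = 3: -1305/1414
a_5 = 9: -12176/13193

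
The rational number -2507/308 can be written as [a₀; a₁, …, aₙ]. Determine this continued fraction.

[-9; 1, 6, 6, 7]

Run the Euclidean algorithm, recording each quotient:
⌊-2507/308⌋ = -9, remainder 265
⌊308/265⌋ = 1, remainder 43
⌊265/43⌋ = 6, remainder 7
⌊43/7⌋ = 6, remainder 1
⌊7/1⌋ = 7, remainder 0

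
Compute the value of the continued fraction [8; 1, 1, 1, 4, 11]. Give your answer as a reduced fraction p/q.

1357/157

Start with 11.
4 + 1/(11/1) = 4 + 1/11 = 45/11
1 + 1/(45/11) = 1 + 11/45 = 56/45
1 + 1/(56/45) = 1 + 45/56 = 101/56
1 + 1/(101/56) = 1 + 56/101 = 157/101
8 + 1/(157/101) = 8 + 101/157 = 1357/157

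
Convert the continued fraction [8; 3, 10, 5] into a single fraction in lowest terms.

1315/158

Compute successive convergents:
a_0 = 8: 8/1
a_1 = 3: 25/3
a_2 = 10: 258/31
a_3 = 5: 1315/158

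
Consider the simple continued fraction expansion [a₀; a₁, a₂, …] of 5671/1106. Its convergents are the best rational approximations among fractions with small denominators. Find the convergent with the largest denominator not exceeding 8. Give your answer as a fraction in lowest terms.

41/8

a_0 = 5: 5/1  (≤ bound)
a_1 = 7: 36/7  (≤ bound)
a_2 = 1: 41/8  (≤ bound)
a_3 = 5: 241/47  (> 8, stop)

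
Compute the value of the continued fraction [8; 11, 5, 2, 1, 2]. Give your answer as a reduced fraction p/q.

Starting at the tail and folding back:
Start with 2.
1 + 1/(2/1) = 1 + 1/2 = 3/2
2 + 1/(3/2) = 2 + 2/3 = 8/3
5 + 1/(8/3) = 5 + 3/8 = 43/8
11 + 1/(43/8) = 11 + 8/43 = 481/43
8 + 1/(481/43) = 8 + 43/481 = 3891/481

3891/481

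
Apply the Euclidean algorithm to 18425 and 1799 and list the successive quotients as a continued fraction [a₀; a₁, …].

Apply division with remainder until the remainder is 0:
⌊18425/1799⌋ = 10, remainder 435
⌊1799/435⌋ = 4, remainder 59
⌊435/59⌋ = 7, remainder 22
⌊59/22⌋ = 2, remainder 15
⌊22/15⌋ = 1, remainder 7
⌊15/7⌋ = 2, remainder 1
⌊7/1⌋ = 7, remainder 0

[10; 4, 7, 2, 1, 2, 7]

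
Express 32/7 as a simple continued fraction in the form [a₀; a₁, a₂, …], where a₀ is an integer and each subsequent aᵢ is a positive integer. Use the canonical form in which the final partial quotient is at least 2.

32 = 4·7 + 4, so a_0 = 4
7 = 1·4 + 3, so a_1 = 1
4 = 1·3 + 1, so a_2 = 1
3 = 3·1 + 0, so a_3 = 3

[4; 1, 1, 3]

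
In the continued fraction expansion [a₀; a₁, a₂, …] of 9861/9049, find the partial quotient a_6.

2

Repeatedly divide and take the remainder:
9861 ÷ 9049 → quotient 1, remainder 812
9049 ÷ 812 → quotient 11, remainder 117
812 ÷ 117 → quotient 6, remainder 110
117 ÷ 110 → quotient 1, remainder 7
110 ÷ 7 → quotient 15, remainder 5
7 ÷ 5 → quotient 1, remainder 2
5 ÷ 2 → quotient 2, remainder 1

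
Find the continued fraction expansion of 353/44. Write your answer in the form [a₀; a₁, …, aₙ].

[8; 44]

⌊353/44⌋ = 8, remainder 1
⌊44/1⌋ = 44, remainder 0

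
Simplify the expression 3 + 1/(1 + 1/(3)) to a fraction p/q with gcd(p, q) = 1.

Collapse the nested fraction from the inside out:
Start with 3.
1 + 1/(3/1) = 1 + 1/3 = 4/3
3 + 1/(4/3) = 3 + 3/4 = 15/4

15/4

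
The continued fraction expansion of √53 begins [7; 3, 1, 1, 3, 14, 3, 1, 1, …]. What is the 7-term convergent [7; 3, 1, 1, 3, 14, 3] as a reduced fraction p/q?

7979/1096

a_0 = 7: 7/1
a_1 = 3: 22/3
a_2 = 1: 29/4
a_3 = 1: 51/7
a_4 = 3: 182/25
a_5 = 14: 2599/357
a_6 = 3: 7979/1096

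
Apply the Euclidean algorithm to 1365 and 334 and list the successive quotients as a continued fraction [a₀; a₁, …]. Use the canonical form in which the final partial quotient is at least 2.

1365 = 4·334 + 29, so a_0 = 4
334 = 11·29 + 15, so a_1 = 11
29 = 1·15 + 14, so a_2 = 1
15 = 1·14 + 1, so a_3 = 1
14 = 14·1 + 0, so a_4 = 14

[4; 11, 1, 1, 14]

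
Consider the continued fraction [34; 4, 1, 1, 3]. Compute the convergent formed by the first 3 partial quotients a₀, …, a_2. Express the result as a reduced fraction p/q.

171/5

Use the convergent recurrence hₖ = aₖ·hₖ₋₁ + hₖ₋₂ (and likewise for the denominators kₖ):
a_0 = 34: 34/1
a_1 = 4: 137/4
a_2 = 1: 171/5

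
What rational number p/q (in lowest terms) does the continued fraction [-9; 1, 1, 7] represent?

a_0 = -9: -9/1
a_1 = 1: -8/1
a_2 = 1: -17/2
a_3 = 7: -127/15

-127/15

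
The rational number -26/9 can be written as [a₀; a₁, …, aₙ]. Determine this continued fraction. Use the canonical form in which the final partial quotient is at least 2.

[-3; 9]

-26 = -3·9 + 1, so a_0 = -3
9 = 9·1 + 0, so a_1 = 9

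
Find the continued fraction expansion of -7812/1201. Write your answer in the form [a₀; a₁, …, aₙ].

Repeatedly divide and take the remainder:
⌊-7812/1201⌋ = -7, remainder 595
⌊1201/595⌋ = 2, remainder 11
⌊595/11⌋ = 54, remainder 1
⌊11/1⌋ = 11, remainder 0

[-7; 2, 54, 11]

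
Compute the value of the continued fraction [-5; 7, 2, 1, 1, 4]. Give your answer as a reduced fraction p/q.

Start with 4.
1 + 1/(4/1) = 1 + 1/4 = 5/4
1 + 1/(5/4) = 1 + 4/5 = 9/5
2 + 1/(9/5) = 2 + 5/9 = 23/9
7 + 1/(23/9) = 7 + 9/23 = 170/23
-5 + 1/(170/23) = -5 + 23/170 = -827/170

-827/170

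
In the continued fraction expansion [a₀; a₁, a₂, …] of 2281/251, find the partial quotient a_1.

Apply division with remainder until the remainder is 0:
2281 ÷ 251 → quotient 9, remainder 22
251 ÷ 22 → quotient 11, remainder 9

11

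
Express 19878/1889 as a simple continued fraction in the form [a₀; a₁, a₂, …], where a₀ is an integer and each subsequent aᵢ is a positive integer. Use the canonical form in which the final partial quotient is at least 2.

[10; 1, 1, 10, 2, 1, 4, 6]

Run the Euclidean algorithm, recording each quotient:
19878 ÷ 1889 → quotient 10, remainder 988
1889 ÷ 988 → quotient 1, remainder 901
988 ÷ 901 → quotient 1, remainder 87
901 ÷ 87 → quotient 10, remainder 31
87 ÷ 31 → quotient 2, remainder 25
31 ÷ 25 → quotient 1, remainder 6
25 ÷ 6 → quotient 4, remainder 1
6 ÷ 1 → quotient 6, remainder 0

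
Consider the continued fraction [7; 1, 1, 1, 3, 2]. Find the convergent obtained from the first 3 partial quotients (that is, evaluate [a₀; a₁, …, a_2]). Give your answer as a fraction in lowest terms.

15/2

Use the convergent recurrence hₖ = aₖ·hₖ₋₁ + hₖ₋₂ (and likewise for the denominators kₖ):
a_0 = 7: 7/1
a_1 = 1: 8/1
a_2 = 1: 15/2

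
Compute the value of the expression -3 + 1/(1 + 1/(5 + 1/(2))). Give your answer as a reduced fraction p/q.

Compute successive convergents:
a_0 = -3: -3/1
a_1 = 1: -2/1
a_2 = 5: -13/6
a_3 = 2: -28/13

-28/13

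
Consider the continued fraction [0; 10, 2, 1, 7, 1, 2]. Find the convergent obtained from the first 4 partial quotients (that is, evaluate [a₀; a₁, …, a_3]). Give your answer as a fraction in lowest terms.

3/31

Compute successive convergents:
a_0 = 0: 0/1
a_1 = 10: 1/10
a_2 = 2: 2/21
a_3 = 1: 3/31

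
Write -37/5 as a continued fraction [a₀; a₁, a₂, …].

[-8; 1, 1, 2]

-37 ÷ 5 → quotient -8, remainder 3
5 ÷ 3 → quotient 1, remainder 2
3 ÷ 2 → quotient 1, remainder 1
2 ÷ 1 → quotient 2, remainder 0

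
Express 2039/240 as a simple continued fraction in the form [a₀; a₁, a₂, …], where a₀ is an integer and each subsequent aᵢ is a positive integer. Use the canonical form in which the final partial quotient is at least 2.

2039 ÷ 240 → quotient 8, remainder 119
240 ÷ 119 → quotient 2, remainder 2
119 ÷ 2 → quotient 59, remainder 1
2 ÷ 1 → quotient 2, remainder 0

[8; 2, 59, 2]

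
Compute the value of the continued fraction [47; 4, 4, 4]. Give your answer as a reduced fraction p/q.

Use the convergent recurrence hₖ = aₖ·hₖ₋₁ + hₖ₋₂ (and likewise for the denominators kₖ):
a_0 = 47: 47/1
a_1 = 4: 189/4
a_2 = 4: 803/17
a_3 = 4: 3401/72

3401/72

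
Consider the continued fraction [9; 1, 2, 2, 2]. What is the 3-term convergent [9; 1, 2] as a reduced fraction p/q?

Start with 2.
1 + 1/(2/1) = 1 + 1/2 = 3/2
9 + 1/(3/2) = 9 + 2/3 = 29/3

29/3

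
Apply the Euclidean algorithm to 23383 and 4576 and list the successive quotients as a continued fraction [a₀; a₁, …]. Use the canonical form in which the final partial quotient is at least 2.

[5; 9, 10, 3, 1, 3, 3]

23383 ÷ 4576 → quotient 5, remainder 503
4576 ÷ 503 → quotient 9, remainder 49
503 ÷ 49 → quotient 10, remainder 13
49 ÷ 13 → quotient 3, remainder 10
13 ÷ 10 → quotient 1, remainder 3
10 ÷ 3 → quotient 3, remainder 1
3 ÷ 1 → quotient 3, remainder 0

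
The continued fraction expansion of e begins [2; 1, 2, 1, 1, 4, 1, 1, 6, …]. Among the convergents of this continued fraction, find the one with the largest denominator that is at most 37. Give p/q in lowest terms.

a_0 = 2: 2/1  (≤ bound)
a_1 = 1: 3/1  (≤ bound)
a_2 = 2: 8/3  (≤ bound)
a_3 = 1: 11/4  (≤ bound)
a_4 = 1: 19/7  (≤ bound)
a_5 = 4: 87/32  (≤ bound)
a_6 = 1: 106/39  (> 37, stop)

87/32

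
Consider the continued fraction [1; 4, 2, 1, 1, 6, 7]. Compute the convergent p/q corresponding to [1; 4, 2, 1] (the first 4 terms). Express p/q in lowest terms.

Start with 1.
2 + 1/(1/1) = 2 + 1/1 = 3/1
4 + 1/(3/1) = 4 + 1/3 = 13/3
1 + 1/(13/3) = 1 + 3/13 = 16/13

16/13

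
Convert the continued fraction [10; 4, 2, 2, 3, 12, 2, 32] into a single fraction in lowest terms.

a_0 = 10: 10/1
a_1 = 4: 41/4
a_2 = 2: 92/9
a_3 = 2: 225/22
a_4 = 3: 767/75
a_5 = 12: 9429/922
a_6 = 2: 19625/1919
a_7 = 32: 637429/62330

637429/62330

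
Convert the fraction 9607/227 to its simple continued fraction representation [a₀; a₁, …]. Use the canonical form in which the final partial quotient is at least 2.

[42; 3, 9, 8]

9607 ÷ 227 → quotient 42, remainder 73
227 ÷ 73 → quotient 3, remainder 8
73 ÷ 8 → quotient 9, remainder 1
8 ÷ 1 → quotient 8, remainder 0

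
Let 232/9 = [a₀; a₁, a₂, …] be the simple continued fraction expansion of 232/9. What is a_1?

1

Apply division with remainder until the remainder is 0:
⌊232/9⌋ = 25, remainder 7
⌊9/7⌋ = 1, remainder 2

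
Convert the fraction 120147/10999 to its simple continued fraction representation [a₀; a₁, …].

120147 ÷ 10999 → quotient 10, remainder 10157
10999 ÷ 10157 → quotient 1, remainder 842
10157 ÷ 842 → quotient 12, remainder 53
842 ÷ 53 → quotient 15, remainder 47
53 ÷ 47 → quotient 1, remainder 6
47 ÷ 6 → quotient 7, remainder 5
6 ÷ 5 → quotient 1, remainder 1
5 ÷ 1 → quotient 5, remainder 0

[10; 1, 12, 15, 1, 7, 1, 5]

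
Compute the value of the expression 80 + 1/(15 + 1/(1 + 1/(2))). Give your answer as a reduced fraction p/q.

Start with 2.
1 + 1/(2/1) = 1 + 1/2 = 3/2
15 + 1/(3/2) = 15 + 2/3 = 47/3
80 + 1/(47/3) = 80 + 3/47 = 3763/47

3763/47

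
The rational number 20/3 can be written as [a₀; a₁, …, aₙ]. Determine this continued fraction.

[6; 1, 2]

⌊20/3⌋ = 6, remainder 2
⌊3/2⌋ = 1, remainder 1
⌊2/1⌋ = 2, remainder 0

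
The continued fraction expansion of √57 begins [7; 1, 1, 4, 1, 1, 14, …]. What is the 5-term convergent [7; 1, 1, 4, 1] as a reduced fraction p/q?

83/11

Build up convergents one term at a time:
a_0 = 7: 7/1
a_1 = 1: 8/1
a_2 = 1: 15/2
a_3 = 4: 68/9
a_4 = 1: 83/11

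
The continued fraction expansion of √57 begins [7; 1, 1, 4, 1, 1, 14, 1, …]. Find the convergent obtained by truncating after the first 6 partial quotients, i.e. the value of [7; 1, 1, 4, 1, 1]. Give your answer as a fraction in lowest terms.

Collapse the nested fraction from the inside out:
Start with 1.
1 + 1/(1/1) = 1 + 1/1 = 2/1
4 + 1/(2/1) = 4 + 1/2 = 9/2
1 + 1/(9/2) = 1 + 2/9 = 11/9
1 + 1/(11/9) = 1 + 9/11 = 20/11
7 + 1/(20/11) = 7 + 11/20 = 151/20

151/20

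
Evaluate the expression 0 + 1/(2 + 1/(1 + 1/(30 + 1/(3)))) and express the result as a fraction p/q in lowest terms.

94/279

a_0 = 0: 0/1
a_1 = 2: 1/2
a_2 = 1: 1/3
a_3 = 30: 31/92
a_4 = 3: 94/279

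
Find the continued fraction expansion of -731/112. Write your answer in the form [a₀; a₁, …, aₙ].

[-7; 2, 8, 1, 5]

Apply division with remainder until the remainder is 0:
⌊-731/112⌋ = -7, remainder 53
⌊112/53⌋ = 2, remainder 6
⌊53/6⌋ = 8, remainder 5
⌊6/5⌋ = 1, remainder 1
⌊5/1⌋ = 5, remainder 0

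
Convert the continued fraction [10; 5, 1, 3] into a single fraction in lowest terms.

a_0 = 10: 10/1
a_1 = 5: 51/5
a_2 = 1: 61/6
a_3 = 3: 234/23

234/23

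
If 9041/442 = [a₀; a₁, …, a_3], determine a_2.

Repeatedly divide and take the remainder:
⌊9041/442⌋ = 20, remainder 201
⌊442/201⌋ = 2, remainder 40
⌊201/40⌋ = 5, remainder 1

5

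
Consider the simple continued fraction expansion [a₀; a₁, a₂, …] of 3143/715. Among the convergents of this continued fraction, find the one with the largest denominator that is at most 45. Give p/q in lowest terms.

189/43

List convergents until the denominator exceeds the bound:
a_0 = 4: 4/1  (≤ bound)
a_1 = 2: 9/2  (≤ bound)
a_2 = 1: 13/3  (≤ bound)
a_3 = 1: 22/5  (≤ bound)
a_4 = 8: 189/43  (≤ bound)
a_5 = 1: 211/48  (> 45, stop)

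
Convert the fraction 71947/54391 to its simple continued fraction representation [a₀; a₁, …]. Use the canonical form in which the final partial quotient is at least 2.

[1; 3, 10, 5, 3, 1, 1, 46]

⌊71947/54391⌋ = 1, remainder 17556
⌊54391/17556⌋ = 3, remainder 1723
⌊17556/1723⌋ = 10, remainder 326
⌊1723/326⌋ = 5, remainder 93
⌊326/93⌋ = 3, remainder 47
⌊93/47⌋ = 1, remainder 46
⌊47/46⌋ = 1, remainder 1
⌊46/1⌋ = 46, remainder 0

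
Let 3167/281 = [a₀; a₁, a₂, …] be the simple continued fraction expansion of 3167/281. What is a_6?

2

3167 = 11·281 + 76, so a_0 = 11
281 = 3·76 + 53, so a_1 = 3
76 = 1·53 + 23, so a_2 = 1
53 = 2·23 + 7, so a_3 = 2
23 = 3·7 + 2, so a_4 = 3
7 = 3·2 + 1, so a_5 = 3
2 = 2·1 + 0, so a_6 = 2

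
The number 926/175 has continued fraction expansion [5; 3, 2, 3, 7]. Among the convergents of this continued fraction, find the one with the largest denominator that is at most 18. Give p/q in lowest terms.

37/7

a_0 = 5: 5/1  (≤ bound)
a_1 = 3: 16/3  (≤ bound)
a_2 = 2: 37/7  (≤ bound)
a_3 = 3: 127/24  (> 18, stop)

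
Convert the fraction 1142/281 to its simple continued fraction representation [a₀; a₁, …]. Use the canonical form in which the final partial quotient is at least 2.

[4; 15, 1, 1, 1, 1, 3]

Apply division with remainder until the remainder is 0:
1142 = 4·281 + 18, so a_0 = 4
281 = 15·18 + 11, so a_1 = 15
18 = 1·11 + 7, so a_2 = 1
11 = 1·7 + 4, so a_3 = 1
7 = 1·4 + 3, so a_4 = 1
4 = 1·3 + 1, so a_5 = 1
3 = 3·1 + 0, so a_6 = 3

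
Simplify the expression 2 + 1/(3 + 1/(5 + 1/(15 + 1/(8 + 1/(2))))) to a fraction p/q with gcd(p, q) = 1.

9628/4163

Start with 2.
8 + 1/(2/1) = 8 + 1/2 = 17/2
15 + 1/(17/2) = 15 + 2/17 = 257/17
5 + 1/(257/17) = 5 + 17/257 = 1302/257
3 + 1/(1302/257) = 3 + 257/1302 = 4163/1302
2 + 1/(4163/1302) = 2 + 1302/4163 = 9628/4163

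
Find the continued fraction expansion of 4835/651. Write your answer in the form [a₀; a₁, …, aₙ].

Run the Euclidean algorithm, recording each quotient:
4835 = 7·651 + 278, so a_0 = 7
651 = 2·278 + 95, so a_1 = 2
278 = 2·95 + 88, so a_2 = 2
95 = 1·88 + 7, so a_3 = 1
88 = 12·7 + 4, so a_4 = 12
7 = 1·4 + 3, so a_5 = 1
4 = 1·3 + 1, so a_6 = 1
3 = 3·1 + 0, so a_7 = 3

[7; 2, 2, 1, 12, 1, 1, 3]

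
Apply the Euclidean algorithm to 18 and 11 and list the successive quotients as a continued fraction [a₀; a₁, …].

[1; 1, 1, 1, 3]

⌊18/11⌋ = 1, remainder 7
⌊11/7⌋ = 1, remainder 4
⌊7/4⌋ = 1, remainder 3
⌊4/3⌋ = 1, remainder 1
⌊3/1⌋ = 3, remainder 0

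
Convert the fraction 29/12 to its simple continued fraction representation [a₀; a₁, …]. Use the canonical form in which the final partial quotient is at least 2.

Run the Euclidean algorithm, recording each quotient:
⌊29/12⌋ = 2, remainder 5
⌊12/5⌋ = 2, remainder 2
⌊5/2⌋ = 2, remainder 1
⌊2/1⌋ = 2, remainder 0

[2; 2, 2, 2]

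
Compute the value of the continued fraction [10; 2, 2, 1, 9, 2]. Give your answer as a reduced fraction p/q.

1491/143

Use the convergent recurrence hₖ = aₖ·hₖ₋₁ + hₖ₋₂ (and likewise for the denominators kₖ):
a_0 = 10: 10/1
a_1 = 2: 21/2
a_2 = 2: 52/5
a_3 = 1: 73/7
a_4 = 9: 709/68
a_5 = 2: 1491/143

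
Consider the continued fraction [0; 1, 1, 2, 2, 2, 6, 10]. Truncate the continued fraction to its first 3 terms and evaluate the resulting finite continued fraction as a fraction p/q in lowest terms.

Compute successive convergents:
a_0 = 0: 0/1
a_1 = 1: 1/1
a_2 = 1: 1/2

1/2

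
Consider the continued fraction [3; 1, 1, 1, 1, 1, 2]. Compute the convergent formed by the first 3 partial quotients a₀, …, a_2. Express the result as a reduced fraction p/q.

7/2

Use the convergent recurrence hₖ = aₖ·hₖ₋₁ + hₖ₋₂ (and likewise for the denominators kₖ):
a_0 = 3: 3/1
a_1 = 1: 4/1
a_2 = 1: 7/2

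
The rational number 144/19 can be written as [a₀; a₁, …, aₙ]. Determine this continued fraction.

[7; 1, 1, 2, 1, 2]

Run the Euclidean algorithm, recording each quotient:
⌊144/19⌋ = 7, remainder 11
⌊19/11⌋ = 1, remainder 8
⌊11/8⌋ = 1, remainder 3
⌊8/3⌋ = 2, remainder 2
⌊3/2⌋ = 1, remainder 1
⌊2/1⌋ = 2, remainder 0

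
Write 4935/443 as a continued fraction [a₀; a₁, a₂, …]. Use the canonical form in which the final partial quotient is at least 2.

[11; 7, 6, 1, 8]

Run the Euclidean algorithm, recording each quotient:
4935 ÷ 443 → quotient 11, remainder 62
443 ÷ 62 → quotient 7, remainder 9
62 ÷ 9 → quotient 6, remainder 8
9 ÷ 8 → quotient 1, remainder 1
8 ÷ 1 → quotient 8, remainder 0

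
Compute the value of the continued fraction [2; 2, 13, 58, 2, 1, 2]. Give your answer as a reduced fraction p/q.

Start with 2.
1 + 1/(2/1) = 1 + 1/2 = 3/2
2 + 1/(3/2) = 2 + 2/3 = 8/3
58 + 1/(8/3) = 58 + 3/8 = 467/8
13 + 1/(467/8) = 13 + 8/467 = 6079/467
2 + 1/(6079/467) = 2 + 467/6079 = 12625/6079
2 + 1/(12625/6079) = 2 + 6079/12625 = 31329/12625

31329/12625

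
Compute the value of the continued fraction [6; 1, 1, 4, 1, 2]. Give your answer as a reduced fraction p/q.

a_0 = 6: 6/1
a_1 = 1: 7/1
a_2 = 1: 13/2
a_3 = 4: 59/9
a_4 = 1: 72/11
a_5 = 2: 203/31

203/31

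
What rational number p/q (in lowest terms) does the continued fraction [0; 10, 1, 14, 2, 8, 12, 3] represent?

a_0 = 0: 0/1
a_1 = 10: 1/10
a_2 = 1: 1/11
a_3 = 14: 15/164
a_4 = 2: 31/339
a_5 = 8: 263/2876
a_6 = 12: 3187/34851
a_7 = 3: 9824/107429

9824/107429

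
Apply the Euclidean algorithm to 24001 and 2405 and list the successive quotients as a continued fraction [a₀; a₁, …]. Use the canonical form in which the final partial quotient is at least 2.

[9; 1, 48, 12, 4]

⌊24001/2405⌋ = 9, remainder 2356
⌊2405/2356⌋ = 1, remainder 49
⌊2356/49⌋ = 48, remainder 4
⌊49/4⌋ = 12, remainder 1
⌊4/1⌋ = 4, remainder 0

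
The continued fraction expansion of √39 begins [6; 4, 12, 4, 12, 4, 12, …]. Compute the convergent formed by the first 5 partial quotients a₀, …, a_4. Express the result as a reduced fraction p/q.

Use the convergent recurrence hₖ = aₖ·hₖ₋₁ + hₖ₋₂ (and likewise for the denominators kₖ):
a_0 = 6: 6/1
a_1 = 4: 25/4
a_2 = 12: 306/49
a_3 = 4: 1249/200
a_4 = 12: 15294/2449

15294/2449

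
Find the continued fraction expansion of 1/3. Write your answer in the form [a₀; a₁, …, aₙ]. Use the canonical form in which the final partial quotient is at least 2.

1 ÷ 3 → quotient 0, remainder 1
3 ÷ 1 → quotient 3, remainder 0

[0; 3]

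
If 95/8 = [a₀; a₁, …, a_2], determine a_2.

7

Repeatedly divide and take the remainder:
95 ÷ 8 → quotient 11, remainder 7
8 ÷ 7 → quotient 1, remainder 1
7 ÷ 1 → quotient 7, remainder 0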